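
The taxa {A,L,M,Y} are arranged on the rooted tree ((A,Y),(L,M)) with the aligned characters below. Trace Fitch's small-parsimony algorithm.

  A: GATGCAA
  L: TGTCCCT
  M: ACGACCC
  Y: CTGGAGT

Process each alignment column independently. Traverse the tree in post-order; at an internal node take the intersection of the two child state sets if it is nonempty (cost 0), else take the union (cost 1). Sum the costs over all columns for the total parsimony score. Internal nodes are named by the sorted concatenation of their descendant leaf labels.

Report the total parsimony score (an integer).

AY@0: {G} ∪ {C} = {C,G} (union, +1)
LM@0: {T} ∪ {A} = {A,T} (union, +1)
ALMY@0: {C,G} ∪ {A,T} = {A,C,G,T} (union, +1)
AY@1: {A} ∪ {T} = {A,T} (union, +1)
LM@1: {G} ∪ {C} = {C,G} (union, +1)
ALMY@1: {A,T} ∪ {C,G} = {A,C,G,T} (union, +1)
AY@2: {T} ∪ {G} = {G,T} (union, +1)
LM@2: {T} ∪ {G} = {G,T} (union, +1)
ALMY@2: {G,T} ∩ {G,T} = {G,T} (intersection, +0)
AY@3: {G} ∩ {G} = {G} (intersection, +0)
LM@3: {C} ∪ {A} = {A,C} (union, +1)
ALMY@3: {G} ∪ {A,C} = {A,C,G} (union, +1)
AY@4: {C} ∪ {A} = {A,C} (union, +1)
LM@4: {C} ∩ {C} = {C} (intersection, +0)
ALMY@4: {A,C} ∩ {C} = {C} (intersection, +0)
AY@5: {A} ∪ {G} = {A,G} (union, +1)
LM@5: {C} ∩ {C} = {C} (intersection, +0)
ALMY@5: {A,G} ∪ {C} = {A,C,G} (union, +1)
AY@6: {A} ∪ {T} = {A,T} (union, +1)
LM@6: {T} ∪ {C} = {C,T} (union, +1)
ALMY@6: {A,T} ∩ {C,T} = {T} (intersection, +0)
per-site changes: [3, 3, 2, 2, 1, 2, 2]; total = 15

15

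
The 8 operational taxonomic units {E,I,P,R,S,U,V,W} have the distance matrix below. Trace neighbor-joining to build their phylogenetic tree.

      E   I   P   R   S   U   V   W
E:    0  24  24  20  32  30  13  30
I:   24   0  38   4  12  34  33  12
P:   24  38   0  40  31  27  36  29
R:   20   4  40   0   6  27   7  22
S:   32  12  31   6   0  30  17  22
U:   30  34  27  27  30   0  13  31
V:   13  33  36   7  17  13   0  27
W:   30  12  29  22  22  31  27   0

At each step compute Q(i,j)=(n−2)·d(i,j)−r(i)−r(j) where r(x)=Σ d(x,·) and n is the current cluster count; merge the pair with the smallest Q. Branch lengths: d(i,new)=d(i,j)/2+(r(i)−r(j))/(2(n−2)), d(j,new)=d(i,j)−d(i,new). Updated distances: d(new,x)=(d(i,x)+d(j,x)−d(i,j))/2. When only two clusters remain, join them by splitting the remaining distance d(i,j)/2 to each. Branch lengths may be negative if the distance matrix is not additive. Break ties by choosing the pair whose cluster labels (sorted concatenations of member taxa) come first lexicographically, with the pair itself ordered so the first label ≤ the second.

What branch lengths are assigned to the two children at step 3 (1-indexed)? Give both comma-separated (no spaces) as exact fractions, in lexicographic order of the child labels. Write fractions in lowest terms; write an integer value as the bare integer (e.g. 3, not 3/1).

29/8,35/8

iteration 1: select U,V (d=13, Q=-260); attach at lengths (31/3, 8/3); label the merged cluster UV
  updated: d(E,UV)=15, d(I,UV)=27, d(P,UV)=25, d(R,UV)=21/2, d(S,UV)=17, d(UV,W)=45/2
iteration 2: select E,P (d=24, Q=-212); attach at lengths (39/5, 81/5); label the merged cluster EP
  updated: d(EP,I)=19, d(EP,R)=18, d(EP,S)=39/2, d(EP,UV)=8, d(EP,W)=35/2
iteration 3: select EP,UV (d=8, Q=-135); attach at lengths (29/8, 35/8); label the merged cluster EPUV
  updated: d(EPUV,I)=19, d(EPUV,R)=41/4, d(EPUV,S)=57/4, d(EPUV,W)=16
iteration 4: select EPUV,W (d=16, Q=-167/2); attach at lengths (71/12, 121/12); label the merged cluster EPUVW
  updated: d(EPUVW,I)=15/2, d(EPUVW,R)=65/8, d(EPUVW,S)=81/8
iteration 5: select EPUVW,I (d=15/2, Q=-137/4); attach at lengths (69/16, 51/16); label the merged cluster EIPUVW
  updated: d(EIPUVW,R)=37/16, d(EIPUVW,S)=117/16
iteration 6: select EIPUVW,R (d=37/16, Q=-125/8); attach at lengths (29/16, 1/2); label the merged cluster EIPRUVW
  updated: d(EIPRUVW,S)=11/2
iteration 7: select EIPRUVW,S (d=11/2); attach at lengths (11/4, 11/4); label the merged cluster EIPRSUVW
final tree: ((((((E:39/5,P:81/5):29/8,(U:31/3,V:8/3):35/8):71/12,W:121/12):69/16,I:51/16):29/16,R:1/2):11/4,S:11/4)
total length: 1221/16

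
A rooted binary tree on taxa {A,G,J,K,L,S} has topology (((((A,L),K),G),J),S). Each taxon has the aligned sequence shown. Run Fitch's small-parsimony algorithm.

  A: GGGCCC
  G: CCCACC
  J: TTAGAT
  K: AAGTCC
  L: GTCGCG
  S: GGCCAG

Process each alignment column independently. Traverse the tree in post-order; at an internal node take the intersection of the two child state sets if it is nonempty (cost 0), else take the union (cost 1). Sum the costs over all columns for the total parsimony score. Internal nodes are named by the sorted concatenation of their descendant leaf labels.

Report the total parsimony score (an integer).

18

site 0, node AL: A={G} ∩ L={G} → {G} (+0)
site 0, node AKL: AL={G} ∪ K={A} → {A,G} (+1)
site 0, node AGKL: AKL={A,G} ∪ G={C} → {A,C,G} (+1)
site 0, node AGJKL: AGKL={A,C,G} ∪ J={T} → {A,C,G,T} (+1)
site 0, node AGJKLS: AGJKL={A,C,G,T} ∩ S={G} → {G} (+0)
site 1, node AL: A={G} ∪ L={T} → {G,T} (+1)
site 1, node AKL: AL={G,T} ∪ K={A} → {A,G,T} (+1)
site 1, node AGKL: AKL={A,G,T} ∪ G={C} → {A,C,G,T} (+1)
site 1, node AGJKL: AGKL={A,C,G,T} ∩ J={T} → {T} (+0)
site 1, node AGJKLS: AGJKL={T} ∪ S={G} → {G,T} (+1)
site 2, node AL: A={G} ∪ L={C} → {C,G} (+1)
site 2, node AKL: AL={C,G} ∩ K={G} → {G} (+0)
site 2, node AGKL: AKL={G} ∪ G={C} → {C,G} (+1)
site 2, node AGJKL: AGKL={C,G} ∪ J={A} → {A,C,G} (+1)
site 2, node AGJKLS: AGJKL={A,C,G} ∩ S={C} → {C} (+0)
site 3, node AL: A={C} ∪ L={G} → {C,G} (+1)
site 3, node AKL: AL={C,G} ∪ K={T} → {C,G,T} (+1)
site 3, node AGKL: AKL={C,G,T} ∪ G={A} → {A,C,G,T} (+1)
site 3, node AGJKL: AGKL={A,C,G,T} ∩ J={G} → {G} (+0)
site 3, node AGJKLS: AGJKL={G} ∪ S={C} → {C,G} (+1)
site 4, node AL: A={C} ∩ L={C} → {C} (+0)
site 4, node AKL: AL={C} ∩ K={C} → {C} (+0)
site 4, node AGKL: AKL={C} ∩ G={C} → {C} (+0)
site 4, node AGJKL: AGKL={C} ∪ J={A} → {A,C} (+1)
site 4, node AGJKLS: AGJKL={A,C} ∩ S={A} → {A} (+0)
site 5, node AL: A={C} ∪ L={G} → {C,G} (+1)
site 5, node AKL: AL={C,G} ∩ K={C} → {C} (+0)
site 5, node AGKL: AKL={C} ∩ G={C} → {C} (+0)
site 5, node AGJKL: AGKL={C} ∪ J={T} → {C,T} (+1)
site 5, node AGJKLS: AGJKL={C,T} ∪ S={G} → {C,G,T} (+1)
per-site changes: [3, 4, 3, 4, 1, 3]; total = 18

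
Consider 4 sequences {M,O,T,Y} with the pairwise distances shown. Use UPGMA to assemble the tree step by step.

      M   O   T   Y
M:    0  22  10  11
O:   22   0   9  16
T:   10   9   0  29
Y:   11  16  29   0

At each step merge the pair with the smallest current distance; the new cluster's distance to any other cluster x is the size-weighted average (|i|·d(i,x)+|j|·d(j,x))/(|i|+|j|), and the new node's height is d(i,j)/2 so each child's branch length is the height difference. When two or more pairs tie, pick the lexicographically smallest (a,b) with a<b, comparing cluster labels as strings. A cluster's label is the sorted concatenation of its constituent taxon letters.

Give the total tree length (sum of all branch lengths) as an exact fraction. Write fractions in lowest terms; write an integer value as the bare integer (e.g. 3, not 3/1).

1. join O+T (d=9) ⇒ OT; edges |O|=9/2, |T|=9/2
  updated: d(M,OT)=16, d(OT,Y)=45/2
2. join M+Y (d=11) ⇒ MY; edges |M|=11/2, |Y|=11/2
  updated: d(MY,OT)=77/4
3. join MY+OT (d=77/4) ⇒ MOTY; edges |MY|=33/8, |OT|=41/8
final tree: ((M:11/2,Y:11/2):33/8,(O:9/2,T:9/2):41/8)
total length: 117/4

117/4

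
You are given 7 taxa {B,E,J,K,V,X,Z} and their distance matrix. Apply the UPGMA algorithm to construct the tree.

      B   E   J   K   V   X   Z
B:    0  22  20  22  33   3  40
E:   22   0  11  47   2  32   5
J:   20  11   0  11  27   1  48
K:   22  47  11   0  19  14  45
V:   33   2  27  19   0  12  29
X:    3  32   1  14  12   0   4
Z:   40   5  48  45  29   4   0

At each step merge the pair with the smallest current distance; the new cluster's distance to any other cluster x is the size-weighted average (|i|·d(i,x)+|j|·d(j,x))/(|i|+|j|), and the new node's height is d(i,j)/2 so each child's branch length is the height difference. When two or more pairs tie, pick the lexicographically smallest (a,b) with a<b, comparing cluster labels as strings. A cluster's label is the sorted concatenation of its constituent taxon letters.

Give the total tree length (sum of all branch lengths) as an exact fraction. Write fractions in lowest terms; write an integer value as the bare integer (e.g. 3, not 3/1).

iteration 1: select J,X (d=1); attach at lengths (1/2, 1/2); label the merged cluster JX
  updated: d(B,JX)=23/2, d(E,JX)=43/2, d(JX,K)=25/2, d(JX,V)=39/2, d(JX,Z)=26
iteration 2: select E,V (d=2); attach at lengths (1, 1); label the merged cluster EV
  updated: d(B,EV)=55/2, d(EV,JX)=41/2, d(EV,K)=33, d(EV,Z)=17
iteration 3: select B,JX (d=23/2); attach at lengths (23/4, 21/4); label the merged cluster BJX
  updated: d(BJX,EV)=137/6, d(BJX,K)=47/3, d(BJX,Z)=92/3
iteration 4: select BJX,K (d=47/3); attach at lengths (25/12, 47/6); label the merged cluster BJKX
  updated: d(BJKX,EV)=203/8, d(BJKX,Z)=137/4
iteration 5: select EV,Z (d=17); attach at lengths (15/2, 17/2); label the merged cluster EVZ
  updated: d(BJKX,EVZ)=85/3
iteration 6: select BJKX,EVZ (d=85/3); attach at lengths (19/3, 17/3); label the merged cluster BEJKVXZ
final tree: (((B:23/4,(J:1/2,X:1/2):21/4):25/12,K:47/6):19/3,((E:1,V:1):15/2,Z:17/2):17/3)
total length: 623/12

623/12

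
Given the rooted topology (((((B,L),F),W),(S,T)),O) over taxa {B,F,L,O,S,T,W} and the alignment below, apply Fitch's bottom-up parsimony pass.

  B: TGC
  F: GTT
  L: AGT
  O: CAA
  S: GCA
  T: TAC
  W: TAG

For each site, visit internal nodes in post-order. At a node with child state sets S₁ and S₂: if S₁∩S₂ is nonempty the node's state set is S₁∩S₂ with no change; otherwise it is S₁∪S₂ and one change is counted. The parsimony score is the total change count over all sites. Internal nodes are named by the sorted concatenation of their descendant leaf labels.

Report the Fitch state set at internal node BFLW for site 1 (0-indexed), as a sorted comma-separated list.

site 0, node BL: B={T} ∪ L={A} → {A,T} (+1)
site 0, node BFL: BL={A,T} ∪ F={G} → {A,G,T} (+1)
site 0, node BFLW: BFL={A,G,T} ∩ W={T} → {T} (+0)
site 0, node ST: S={G} ∪ T={T} → {G,T} (+1)
site 0, node BFLSTW: BFLW={T} ∩ ST={G,T} → {T} (+0)
site 0, node BFLOSTW: BFLSTW={T} ∪ O={C} → {C,T} (+1)
site 1, node BL: B={G} ∩ L={G} → {G} (+0)
site 1, node BFL: BL={G} ∪ F={T} → {G,T} (+1)
site 1, node BFLW: BFL={G,T} ∪ W={A} → {A,G,T} (+1)
site 1, node ST: S={C} ∪ T={A} → {A,C} (+1)
site 1, node BFLSTW: BFLW={A,G,T} ∩ ST={A,C} → {A} (+0)
site 1, node BFLOSTW: BFLSTW={A} ∩ O={A} → {A} (+0)
site 2, node BL: B={C} ∪ L={T} → {C,T} (+1)
site 2, node BFL: BL={C,T} ∩ F={T} → {T} (+0)
site 2, node BFLW: BFL={T} ∪ W={G} → {G,T} (+1)
site 2, node ST: S={A} ∪ T={C} → {A,C} (+1)
site 2, node BFLSTW: BFLW={G,T} ∪ ST={A,C} → {A,C,G,T} (+1)
site 2, node BFLOSTW: BFLSTW={A,C,G,T} ∩ O={A} → {A} (+0)
per-site changes: [4, 3, 4]; total = 11

A,G,T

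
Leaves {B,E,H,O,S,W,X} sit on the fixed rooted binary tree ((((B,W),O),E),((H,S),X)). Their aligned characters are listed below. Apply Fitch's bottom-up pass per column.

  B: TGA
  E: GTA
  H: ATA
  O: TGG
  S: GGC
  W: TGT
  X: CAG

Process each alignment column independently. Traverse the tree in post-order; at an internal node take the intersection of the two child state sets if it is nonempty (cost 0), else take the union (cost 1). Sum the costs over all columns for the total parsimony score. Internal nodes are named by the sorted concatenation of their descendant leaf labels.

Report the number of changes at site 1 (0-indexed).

3

site 0, node BW: B={T} ∩ W={T} → {T} (+0)
site 0, node BOW: BW={T} ∩ O={T} → {T} (+0)
site 0, node BEOW: BOW={T} ∪ E={G} → {G,T} (+1)
site 0, node HS: H={A} ∪ S={G} → {A,G} (+1)
site 0, node HSX: HS={A,G} ∪ X={C} → {A,C,G} (+1)
site 0, node BEHOSWX: BEOW={G,T} ∩ HSX={A,C,G} → {G} (+0)
site 1, node BW: B={G} ∩ W={G} → {G} (+0)
site 1, node BOW: BW={G} ∩ O={G} → {G} (+0)
site 1, node BEOW: BOW={G} ∪ E={T} → {G,T} (+1)
site 1, node HS: H={T} ∪ S={G} → {G,T} (+1)
site 1, node HSX: HS={G,T} ∪ X={A} → {A,G,T} (+1)
site 1, node BEHOSWX: BEOW={G,T} ∩ HSX={A,G,T} → {G,T} (+0)
site 2, node BW: B={A} ∪ W={T} → {A,T} (+1)
site 2, node BOW: BW={A,T} ∪ O={G} → {A,G,T} (+1)
site 2, node BEOW: BOW={A,G,T} ∩ E={A} → {A} (+0)
site 2, node HS: H={A} ∪ S={C} → {A,C} (+1)
site 2, node HSX: HS={A,C} ∪ X={G} → {A,C,G} (+1)
site 2, node BEHOSWX: BEOW={A} ∩ HSX={A,C,G} → {A} (+0)
per-site changes: [3, 3, 4]; total = 10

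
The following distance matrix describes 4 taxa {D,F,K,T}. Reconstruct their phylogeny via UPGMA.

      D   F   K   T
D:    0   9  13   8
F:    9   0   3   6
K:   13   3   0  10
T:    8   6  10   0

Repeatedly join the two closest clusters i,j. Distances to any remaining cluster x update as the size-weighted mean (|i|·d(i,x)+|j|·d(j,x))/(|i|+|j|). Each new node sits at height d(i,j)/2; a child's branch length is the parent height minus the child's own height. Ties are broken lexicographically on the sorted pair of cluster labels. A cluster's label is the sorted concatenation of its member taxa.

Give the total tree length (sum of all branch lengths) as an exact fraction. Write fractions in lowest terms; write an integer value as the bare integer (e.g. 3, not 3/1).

15

1. join F+K (d=3) ⇒ FK; edges |F|=3/2, |K|=3/2
  updated: d(D,FK)=11, d(FK,T)=8
2. join D+T (d=8) ⇒ DT; edges |D|=4, |T|=4
  updated: d(DT,FK)=19/2
3. join DT+FK (d=19/2) ⇒ DFKT; edges |DT|=3/4, |FK|=13/4
final tree: ((D:4,T:4):3/4,(F:3/2,K:3/2):13/4)
total length: 15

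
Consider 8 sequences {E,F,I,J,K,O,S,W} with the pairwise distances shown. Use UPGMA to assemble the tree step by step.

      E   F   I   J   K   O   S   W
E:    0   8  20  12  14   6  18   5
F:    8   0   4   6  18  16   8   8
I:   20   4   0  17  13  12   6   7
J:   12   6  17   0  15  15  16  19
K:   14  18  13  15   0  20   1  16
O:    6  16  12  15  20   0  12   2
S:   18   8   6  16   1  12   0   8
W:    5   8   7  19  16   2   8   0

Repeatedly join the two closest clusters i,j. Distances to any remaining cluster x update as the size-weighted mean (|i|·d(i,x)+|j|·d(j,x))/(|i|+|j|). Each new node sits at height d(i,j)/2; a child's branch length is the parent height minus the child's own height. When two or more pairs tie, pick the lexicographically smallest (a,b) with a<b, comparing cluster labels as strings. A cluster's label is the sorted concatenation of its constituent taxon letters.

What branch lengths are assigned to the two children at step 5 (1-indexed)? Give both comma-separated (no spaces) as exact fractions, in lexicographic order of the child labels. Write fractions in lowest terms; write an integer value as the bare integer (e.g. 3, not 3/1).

29/8,41/8

1. join K+S (d=1) ⇒ KS; edges |K|=1/2, |S|=1/2
  updated: d(E,KS)=16, d(F,KS)=13, d(I,KS)=19/2, d(J,KS)=31/2, d(KS,O)=16, d(KS,W)=12
2. join O+W (d=2) ⇒ OW; edges |O|=1, |W|=1
  updated: d(E,OW)=11/2, d(F,OW)=12, d(I,OW)=19/2, d(J,OW)=17, d(KS,OW)=14
3. join F+I (d=4) ⇒ FI; edges |F|=2, |I|=2
  updated: d(E,FI)=14, d(FI,J)=23/2, d(FI,KS)=45/4, d(FI,OW)=43/4
4. join E+OW (d=11/2) ⇒ EOW; edges |E|=11/4, |OW|=7/4
  updated: d(EOW,FI)=71/6, d(EOW,J)=46/3, d(EOW,KS)=44/3
5. join FI+KS (d=45/4) ⇒ FIKS; edges |FI|=29/8, |KS|=41/8
  updated: d(EOW,FIKS)=53/4, d(FIKS,J)=27/2
6. join EOW+FIKS (d=53/4) ⇒ EFIKOSW; edges |EOW|=31/8, |FIKS|=1
  updated: d(EFIKOSW,J)=100/7
7. join EFIKOSW+J (d=100/7) ⇒ EFIJKOSW; edges |EFIKOSW|=29/56, |J|=50/7
final tree: (((E:11/4,(O:1,W:1):7/4):31/8,((F:2,I:2):29/8,(K:1/2,S:1/2):41/8):1):29/56,J:50/7)
total length: 459/14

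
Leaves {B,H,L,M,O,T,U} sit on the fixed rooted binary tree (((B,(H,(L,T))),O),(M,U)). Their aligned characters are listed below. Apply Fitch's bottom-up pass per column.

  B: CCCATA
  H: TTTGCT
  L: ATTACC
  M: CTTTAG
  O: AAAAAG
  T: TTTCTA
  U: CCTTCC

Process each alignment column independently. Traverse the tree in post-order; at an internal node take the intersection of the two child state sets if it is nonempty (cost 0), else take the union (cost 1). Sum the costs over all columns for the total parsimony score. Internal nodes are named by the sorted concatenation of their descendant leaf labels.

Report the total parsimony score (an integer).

19

site 0, node LT: L={A} ∪ T={T} → {A,T} (+1)
site 0, node HLT: H={T} ∩ LT={A,T} → {T} (+0)
site 0, node BHLT: B={C} ∪ HLT={T} → {C,T} (+1)
site 0, node BHLOT: BHLT={C,T} ∪ O={A} → {A,C,T} (+1)
site 0, node MU: M={C} ∩ U={C} → {C} (+0)
site 0, node BHLMOTU: BHLOT={A,C,T} ∩ MU={C} → {C} (+0)
site 1, node LT: L={T} ∩ T={T} → {T} (+0)
site 1, node HLT: H={T} ∩ LT={T} → {T} (+0)
site 1, node BHLT: B={C} ∪ HLT={T} → {C,T} (+1)
site 1, node BHLOT: BHLT={C,T} ∪ O={A} → {A,C,T} (+1)
site 1, node MU: M={T} ∪ U={C} → {C,T} (+1)
site 1, node BHLMOTU: BHLOT={A,C,T} ∩ MU={C,T} → {C,T} (+0)
site 2, node LT: L={T} ∩ T={T} → {T} (+0)
site 2, node HLT: H={T} ∩ LT={T} → {T} (+0)
site 2, node BHLT: B={C} ∪ HLT={T} → {C,T} (+1)
site 2, node BHLOT: BHLT={C,T} ∪ O={A} → {A,C,T} (+1)
site 2, node MU: M={T} ∩ U={T} → {T} (+0)
site 2, node BHLMOTU: BHLOT={A,C,T} ∩ MU={T} → {T} (+0)
site 3, node LT: L={A} ∪ T={C} → {A,C} (+1)
site 3, node HLT: H={G} ∪ LT={A,C} → {A,C,G} (+1)
site 3, node BHLT: B={A} ∩ HLT={A,C,G} → {A} (+0)
site 3, node BHLOT: BHLT={A} ∩ O={A} → {A} (+0)
site 3, node MU: M={T} ∩ U={T} → {T} (+0)
site 3, node BHLMOTU: BHLOT={A} ∪ MU={T} → {A,T} (+1)
site 4, node LT: L={C} ∪ T={T} → {C,T} (+1)
site 4, node HLT: H={C} ∩ LT={C,T} → {C} (+0)
site 4, node BHLT: B={T} ∪ HLT={C} → {C,T} (+1)
site 4, node BHLOT: BHLT={C,T} ∪ O={A} → {A,C,T} (+1)
site 4, node MU: M={A} ∪ U={C} → {A,C} (+1)
site 4, node BHLMOTU: BHLOT={A,C,T} ∩ MU={A,C} → {A,C} (+0)
site 5, node LT: L={C} ∪ T={A} → {A,C} (+1)
site 5, node HLT: H={T} ∪ LT={A,C} → {A,C,T} (+1)
site 5, node BHLT: B={A} ∩ HLT={A,C,T} → {A} (+0)
site 5, node BHLOT: BHLT={A} ∪ O={G} → {A,G} (+1)
site 5, node MU: M={G} ∪ U={C} → {C,G} (+1)
site 5, node BHLMOTU: BHLOT={A,G} ∩ MU={C,G} → {G} (+0)
per-site changes: [3, 3, 2, 3, 4, 4]; total = 19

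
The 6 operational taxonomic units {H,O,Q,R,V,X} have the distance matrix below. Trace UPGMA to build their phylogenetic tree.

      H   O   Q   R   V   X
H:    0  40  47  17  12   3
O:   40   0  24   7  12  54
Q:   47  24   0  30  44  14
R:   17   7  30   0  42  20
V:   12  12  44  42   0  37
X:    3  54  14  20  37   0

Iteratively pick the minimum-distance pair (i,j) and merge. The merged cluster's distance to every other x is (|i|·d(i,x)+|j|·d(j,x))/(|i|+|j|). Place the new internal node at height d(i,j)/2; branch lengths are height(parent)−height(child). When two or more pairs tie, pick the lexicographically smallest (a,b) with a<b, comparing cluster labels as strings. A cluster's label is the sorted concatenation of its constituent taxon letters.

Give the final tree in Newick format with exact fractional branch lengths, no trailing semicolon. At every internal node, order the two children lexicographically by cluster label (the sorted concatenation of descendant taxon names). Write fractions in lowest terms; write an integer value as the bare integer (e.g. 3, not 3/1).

(((H:3/2,X:3/2):43/4,V:49/4):139/36,((O:7/2,R:7/2):10,Q:27/2):47/18)

iteration 1: select H,X (d=3); attach at lengths (3/2, 3/2); label the merged cluster HX
  updated: d(HX,O)=47, d(HX,Q)=61/2, d(HX,R)=37/2, d(HX,V)=49/2
iteration 2: select O,R (d=7); attach at lengths (7/2, 7/2); label the merged cluster OR
  updated: d(HX,OR)=131/4, d(OR,Q)=27, d(OR,V)=27
iteration 3: select HX,V (d=49/2); attach at lengths (43/4, 49/4); label the merged cluster HVX
  updated: d(HVX,OR)=185/6, d(HVX,Q)=35
iteration 4: select OR,Q (d=27); attach at lengths (10, 27/2); label the merged cluster OQR
  updated: d(HVX,OQR)=290/9
iteration 5: select HVX,OQR (d=290/9); attach at lengths (139/36, 47/18); label the merged cluster HOQRVX
final tree: (((H:3/2,X:3/2):43/4,V:49/4):139/36,((O:7/2,R:7/2):10,Q:27/2):47/18)
total length: 2267/36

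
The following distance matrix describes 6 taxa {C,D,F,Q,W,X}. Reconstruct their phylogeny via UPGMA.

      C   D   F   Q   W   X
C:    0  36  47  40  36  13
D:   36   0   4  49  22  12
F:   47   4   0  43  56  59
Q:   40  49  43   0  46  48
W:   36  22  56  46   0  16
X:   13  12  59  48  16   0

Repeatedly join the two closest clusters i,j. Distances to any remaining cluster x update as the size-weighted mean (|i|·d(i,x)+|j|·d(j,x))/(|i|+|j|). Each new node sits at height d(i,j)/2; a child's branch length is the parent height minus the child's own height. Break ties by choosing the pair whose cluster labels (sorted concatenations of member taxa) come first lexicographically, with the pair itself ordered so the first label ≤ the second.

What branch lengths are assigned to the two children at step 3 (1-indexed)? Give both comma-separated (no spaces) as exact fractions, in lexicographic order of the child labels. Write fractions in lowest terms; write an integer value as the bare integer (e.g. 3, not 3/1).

1. join D+F (d=4) ⇒ DF; edges |D|=2, |F|=2
  updated: d(C,DF)=83/2, d(DF,Q)=46, d(DF,W)=39, d(DF,X)=71/2
2. join C+X (d=13) ⇒ CX; edges |C|=13/2, |X|=13/2
  updated: d(CX,DF)=77/2, d(CX,Q)=44, d(CX,W)=26
3. join CX+W (d=26) ⇒ CWX; edges |CX|=13/2, |W|=13
  updated: d(CWX,DF)=116/3, d(CWX,Q)=134/3
4. join CWX+DF (d=116/3) ⇒ CDFWX; edges |CWX|=19/3, |DF|=52/3
  updated: d(CDFWX,Q)=226/5
5. join CDFWX+Q (d=226/5) ⇒ CDFQWX; edges |CDFWX|=49/15, |Q|=113/5
final tree: ((((C:13/2,X:13/2):13/2,W:13):19/3,(D:2,F:2):52/3):49/15,Q:113/5)
total length: 2581/30

13/2,13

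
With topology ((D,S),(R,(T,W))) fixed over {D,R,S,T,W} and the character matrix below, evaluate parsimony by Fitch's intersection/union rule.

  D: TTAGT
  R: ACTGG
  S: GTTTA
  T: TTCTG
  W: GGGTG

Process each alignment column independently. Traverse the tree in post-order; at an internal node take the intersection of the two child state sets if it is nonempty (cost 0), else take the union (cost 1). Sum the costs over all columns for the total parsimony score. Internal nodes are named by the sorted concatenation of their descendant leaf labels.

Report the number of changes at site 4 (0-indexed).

2

[col 0] DS: children D:{T}, S:{G} ∪→ {G,T}; cost 1
[col 0] TW: children T:{T}, W:{G} ∪→ {G,T}; cost 1
[col 0] RTW: children R:{A}, TW:{G,T} ∪→ {A,G,T}; cost 1
[col 0] DRSTW: children DS:{G,T}, RTW:{A,G,T} ∩→ {G,T}; cost 0
[col 1] DS: children D:{T}, S:{T} ∩→ {T}; cost 0
[col 1] TW: children T:{T}, W:{G} ∪→ {G,T}; cost 1
[col 1] RTW: children R:{C}, TW:{G,T} ∪→ {C,G,T}; cost 1
[col 1] DRSTW: children DS:{T}, RTW:{C,G,T} ∩→ {T}; cost 0
[col 2] DS: children D:{A}, S:{T} ∪→ {A,T}; cost 1
[col 2] TW: children T:{C}, W:{G} ∪→ {C,G}; cost 1
[col 2] RTW: children R:{T}, TW:{C,G} ∪→ {C,G,T}; cost 1
[col 2] DRSTW: children DS:{A,T}, RTW:{C,G,T} ∩→ {T}; cost 0
[col 3] DS: children D:{G}, S:{T} ∪→ {G,T}; cost 1
[col 3] TW: children T:{T}, W:{T} ∩→ {T}; cost 0
[col 3] RTW: children R:{G}, TW:{T} ∪→ {G,T}; cost 1
[col 3] DRSTW: children DS:{G,T}, RTW:{G,T} ∩→ {G,T}; cost 0
[col 4] DS: children D:{T}, S:{A} ∪→ {A,T}; cost 1
[col 4] TW: children T:{G}, W:{G} ∩→ {G}; cost 0
[col 4] RTW: children R:{G}, TW:{G} ∩→ {G}; cost 0
[col 4] DRSTW: children DS:{A,T}, RTW:{G} ∪→ {A,G,T}; cost 1
per-site changes: [3, 2, 3, 2, 2]; total = 12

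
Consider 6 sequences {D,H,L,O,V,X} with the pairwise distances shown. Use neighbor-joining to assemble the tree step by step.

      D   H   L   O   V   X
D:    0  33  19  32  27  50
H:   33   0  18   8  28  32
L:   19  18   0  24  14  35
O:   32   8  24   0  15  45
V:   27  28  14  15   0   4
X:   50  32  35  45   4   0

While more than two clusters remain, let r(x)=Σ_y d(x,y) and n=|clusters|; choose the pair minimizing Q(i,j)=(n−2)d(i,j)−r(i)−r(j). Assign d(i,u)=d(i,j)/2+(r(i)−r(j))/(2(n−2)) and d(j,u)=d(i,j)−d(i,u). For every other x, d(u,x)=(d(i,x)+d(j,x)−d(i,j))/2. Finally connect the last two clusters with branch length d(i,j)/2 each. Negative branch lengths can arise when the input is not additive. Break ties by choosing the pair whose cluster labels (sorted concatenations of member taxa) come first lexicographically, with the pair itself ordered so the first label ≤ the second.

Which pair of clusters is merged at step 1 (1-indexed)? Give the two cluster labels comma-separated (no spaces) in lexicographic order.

iteration 1: select V,X (d=4, Q=-238); attach at lengths (-31/4, 47/4); label the merged cluster VX
  updated: d(D,VX)=73/2, d(H,VX)=28, d(L,VX)=45/2, d(O,VX)=28
iteration 2: select H,O (d=8, Q=-155); attach at lengths (19/6, 29/6); label the merged cluster HO
  updated: d(D,HO)=57/2, d(HO,L)=17, d(HO,VX)=24
iteration 3: select D,L (d=19, Q=-209/2); attach at lengths (127/8, 25/8); label the merged cluster DL
  updated: d(DL,HO)=53/4, d(DL,VX)=20
iteration 4: select DL,HO (d=53/4, Q=-229/4); attach at lengths (37/8, 69/8); label the merged cluster DHLO
  updated: d(DHLO,VX)=123/8
iteration 5: select DHLO,VX (d=123/8); attach at lengths (123/16, 123/16); label the merged cluster DHLOVX
final tree: (((D:127/8,L:25/8):37/8,(H:19/6,O:29/6):69/8):123/16,(V:-31/4,X:47/4):123/16)
total length: 477/8

V,X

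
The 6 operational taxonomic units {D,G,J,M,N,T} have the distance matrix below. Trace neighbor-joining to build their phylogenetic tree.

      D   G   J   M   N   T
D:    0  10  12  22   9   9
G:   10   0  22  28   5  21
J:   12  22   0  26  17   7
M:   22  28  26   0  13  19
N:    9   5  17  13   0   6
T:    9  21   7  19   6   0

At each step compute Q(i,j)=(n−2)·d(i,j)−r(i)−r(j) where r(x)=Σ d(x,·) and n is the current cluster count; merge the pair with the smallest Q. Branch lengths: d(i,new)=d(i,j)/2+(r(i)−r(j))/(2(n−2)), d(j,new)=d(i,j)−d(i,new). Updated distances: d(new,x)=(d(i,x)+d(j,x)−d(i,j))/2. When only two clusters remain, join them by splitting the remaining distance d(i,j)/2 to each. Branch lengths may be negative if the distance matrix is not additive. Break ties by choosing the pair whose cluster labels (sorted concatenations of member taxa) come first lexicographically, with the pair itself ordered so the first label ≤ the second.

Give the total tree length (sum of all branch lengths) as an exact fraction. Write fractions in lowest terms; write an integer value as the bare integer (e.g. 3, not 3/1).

313/8

1. join J+T (d=7, Q=-118) ⇒ JT; edges |J|=25/4, |T|=3/4
  updated: d(D,JT)=7, d(G,JT)=18, d(JT,M)=19, d(JT,N)=8
2. join G+N (d=5, Q=-81) ⇒ GN; edges |G|=41/6, |N|=-11/6
  updated: d(D,GN)=7, d(GN,JT)=21/2, d(GN,M)=18
3. join D+JT (d=7, Q=-117/2) ⇒ DJT; edges |D|=27/8, |JT|=29/8
  updated: d(DJT,GN)=21/4, d(DJT,M)=17
4. join DJT+GN (d=21/4, Q=-161/4) ⇒ DGJNT; edges |DJT|=17/8, |GN|=25/8
  updated: d(DGJNT,M)=119/8
5. join DGJNT+M (d=119/8) ⇒ DGJMNT; edges |DGJNT|=119/16, |M|=119/16
final tree: (((D:27/8,(J:25/4,T:3/4):29/8):17/8,(G:41/6,N:-11/6):25/8):119/16,M:119/16)
total length: 313/8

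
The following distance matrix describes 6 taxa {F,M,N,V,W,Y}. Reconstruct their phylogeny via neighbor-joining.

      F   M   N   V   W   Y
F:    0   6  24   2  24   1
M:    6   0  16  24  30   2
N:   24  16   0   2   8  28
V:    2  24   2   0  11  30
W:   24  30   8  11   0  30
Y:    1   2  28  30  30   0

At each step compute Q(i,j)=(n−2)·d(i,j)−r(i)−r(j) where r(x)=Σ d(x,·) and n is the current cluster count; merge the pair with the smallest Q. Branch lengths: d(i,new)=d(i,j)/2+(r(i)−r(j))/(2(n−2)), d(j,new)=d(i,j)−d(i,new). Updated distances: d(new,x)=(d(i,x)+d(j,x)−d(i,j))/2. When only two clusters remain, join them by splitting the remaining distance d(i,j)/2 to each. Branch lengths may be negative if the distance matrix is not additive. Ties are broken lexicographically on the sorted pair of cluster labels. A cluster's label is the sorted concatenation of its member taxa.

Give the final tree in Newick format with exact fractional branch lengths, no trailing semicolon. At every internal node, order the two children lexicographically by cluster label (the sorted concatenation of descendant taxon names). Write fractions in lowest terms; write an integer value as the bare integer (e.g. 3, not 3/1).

((((F:-37/12,(M:-5/8,Y:21/8):67/12):59/4,V:-2):9/2,N:3/4):29/8,W:29/8)

1. join M+Y (d=2, Q=-161) ⇒ MY; edges |M|=-5/8, |Y|=21/8
  updated: d(F,MY)=5/2, d(MY,N)=21, d(MY,V)=26, d(MY,W)=29
2. join F+MY (d=5/2, Q=-247/2) ⇒ FMY; edges |F|=-37/12, |MY|=67/12
  updated: d(FMY,N)=85/4, d(FMY,V)=51/4, d(FMY,W)=101/4
3. join FMY+V (d=51/4, Q=-119/2) ⇒ FMVY; edges |FMY|=59/4, |V|=-2
  updated: d(FMVY,N)=21/4, d(FMVY,W)=47/4
4. join FMVY+N (d=21/4, Q=-25) ⇒ FMNVY; edges |FMVY|=9/2, |N|=3/4
  updated: d(FMNVY,W)=29/4
5. join FMNVY+W (d=29/4) ⇒ FMNVWY; edges |FMNVY|=29/8, |W|=29/8
final tree: ((((F:-37/12,(M:-5/8,Y:21/8):67/12):59/4,V:-2):9/2,N:3/4):29/8,W:29/8)
total length: 119/4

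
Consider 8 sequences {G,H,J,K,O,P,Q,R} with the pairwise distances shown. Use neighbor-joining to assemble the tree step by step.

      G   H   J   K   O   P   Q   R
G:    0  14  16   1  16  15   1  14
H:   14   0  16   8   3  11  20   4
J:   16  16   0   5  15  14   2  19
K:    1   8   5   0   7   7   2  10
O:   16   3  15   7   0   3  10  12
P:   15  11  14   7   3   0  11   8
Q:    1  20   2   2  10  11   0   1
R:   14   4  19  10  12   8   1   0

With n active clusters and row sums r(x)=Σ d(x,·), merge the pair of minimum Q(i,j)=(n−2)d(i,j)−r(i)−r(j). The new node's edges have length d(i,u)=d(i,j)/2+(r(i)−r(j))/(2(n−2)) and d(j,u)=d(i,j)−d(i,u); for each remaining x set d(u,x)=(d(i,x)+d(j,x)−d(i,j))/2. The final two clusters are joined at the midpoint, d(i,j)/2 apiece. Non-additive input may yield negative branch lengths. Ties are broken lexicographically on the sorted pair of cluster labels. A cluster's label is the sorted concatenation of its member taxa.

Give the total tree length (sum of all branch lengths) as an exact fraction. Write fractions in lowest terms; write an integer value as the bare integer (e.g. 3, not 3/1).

101/4

iteration 1: select H,O (d=3, Q=-124); attach at lengths (7/3, 2/3); label the merged cluster HO
  updated: d(G,HO)=27/2, d(HO,J)=14, d(HO,K)=6, d(HO,P)=11/2, d(HO,Q)=27/2, d(HO,R)=13/2
iteration 2: select HO,P (d=11/2, Q=-92); attach at lengths (13/5, 29/10); label the merged cluster HOP
  updated: d(G,HOP)=23/2, d(HOP,J)=45/4, d(HOP,K)=15/4, d(HOP,Q)=19/2, d(HOP,R)=9/2
iteration 3: select HOP,R (d=9/2, Q=-71); attach at lengths (5/4, 13/4); label the merged cluster HOPR
  updated: d(G,HOPR)=21/2, d(HOPR,J)=103/8, d(HOPR,K)=37/8, d(HOPR,Q)=3
iteration 4: select G,K (d=1, Q=-305/8); attach at lengths (151/48, -103/48); label the merged cluster GK
  updated: d(GK,HOPR)=113/16, d(GK,J)=10, d(GK,Q)=1
iteration 5: select GK,HOPR (d=113/16, Q=-215/8); attach at lengths (37/16, 19/4); label the merged cluster GHKOPR
  updated: d(GHKOPR,J)=253/32, d(GHKOPR,Q)=-49/32
iteration 6: select GHKOPR,J (d=253/32, Q=-67/8); attach at lengths (35/16, 183/32); label the merged cluster GHJKOPR
  updated: d(GHJKOPR,Q)=-119/32
iteration 7: select GHJKOPR,Q (d=-119/32); attach at lengths (-119/64, -119/64); label the merged cluster GHJKOPQR
final tree: ((((G:151/48,K:-103/48):37/16,(((H:7/3,O:2/3):13/5,P:29/10):5/4,R:13/4):19/4):35/16,J:183/32):-119/64,Q:-119/64)
total length: 101/4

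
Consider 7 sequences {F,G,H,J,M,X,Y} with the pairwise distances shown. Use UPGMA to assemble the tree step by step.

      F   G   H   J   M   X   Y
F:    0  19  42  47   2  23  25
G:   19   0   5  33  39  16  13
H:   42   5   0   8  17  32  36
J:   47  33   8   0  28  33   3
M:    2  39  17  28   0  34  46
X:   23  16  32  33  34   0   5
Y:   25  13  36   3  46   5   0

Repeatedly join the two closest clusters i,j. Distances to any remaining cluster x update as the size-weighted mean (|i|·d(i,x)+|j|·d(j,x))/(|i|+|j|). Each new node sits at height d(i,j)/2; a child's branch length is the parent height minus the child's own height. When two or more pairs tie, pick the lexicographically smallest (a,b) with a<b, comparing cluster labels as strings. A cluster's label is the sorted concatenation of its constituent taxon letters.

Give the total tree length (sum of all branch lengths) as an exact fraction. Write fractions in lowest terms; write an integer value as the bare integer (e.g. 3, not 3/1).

1. join F+M (d=2) ⇒ FM; edges |F|=1, |M|=1
  updated: d(FM,G)=29, d(FM,H)=59/2, d(FM,J)=75/2, d(FM,X)=57/2, d(FM,Y)=71/2
2. join J+Y (d=3) ⇒ JY; edges |J|=3/2, |Y|=3/2
  updated: d(FM,JY)=73/2, d(G,JY)=23, d(H,JY)=22, d(JY,X)=19
3. join G+H (d=5) ⇒ GH; edges |G|=5/2, |H|=5/2
  updated: d(FM,GH)=117/4, d(GH,JY)=45/2, d(GH,X)=24
4. join JY+X (d=19) ⇒ JXY; edges |JY|=8, |X|=19/2
  updated: d(FM,JXY)=203/6, d(GH,JXY)=23
5. join GH+JXY (d=23) ⇒ GHJXY; edges |GH|=9, |JXY|=2
  updated: d(FM,GHJXY)=32
6. join FM+GHJXY (d=32) ⇒ FGHJMXY; edges |FM|=15, |GHJXY|=9/2
final tree: ((F:1,M:1):15,((G:5/2,H:5/2):9,((J:3/2,Y:3/2):8,X:19/2):2):9/2)
total length: 58

58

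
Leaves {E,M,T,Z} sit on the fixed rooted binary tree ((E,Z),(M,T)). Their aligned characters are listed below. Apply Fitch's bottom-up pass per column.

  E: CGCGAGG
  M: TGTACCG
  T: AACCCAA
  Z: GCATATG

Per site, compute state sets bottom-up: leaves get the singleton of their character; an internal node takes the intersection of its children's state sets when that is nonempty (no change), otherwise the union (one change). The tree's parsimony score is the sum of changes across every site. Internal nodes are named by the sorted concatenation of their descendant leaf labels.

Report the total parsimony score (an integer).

EZ@0: {C} ∪ {G} = {C,G} (union, +1)
MT@0: {T} ∪ {A} = {A,T} (union, +1)
EMTZ@0: {C,G} ∪ {A,T} = {A,C,G,T} (union, +1)
EZ@1: {G} ∪ {C} = {C,G} (union, +1)
MT@1: {G} ∪ {A} = {A,G} (union, +1)
EMTZ@1: {C,G} ∩ {A,G} = {G} (intersection, +0)
EZ@2: {C} ∪ {A} = {A,C} (union, +1)
MT@2: {T} ∪ {C} = {C,T} (union, +1)
EMTZ@2: {A,C} ∩ {C,T} = {C} (intersection, +0)
EZ@3: {G} ∪ {T} = {G,T} (union, +1)
MT@3: {A} ∪ {C} = {A,C} (union, +1)
EMTZ@3: {G,T} ∪ {A,C} = {A,C,G,T} (union, +1)
EZ@4: {A} ∩ {A} = {A} (intersection, +0)
MT@4: {C} ∩ {C} = {C} (intersection, +0)
EMTZ@4: {A} ∪ {C} = {A,C} (union, +1)
EZ@5: {G} ∪ {T} = {G,T} (union, +1)
MT@5: {C} ∪ {A} = {A,C} (union, +1)
EMTZ@5: {G,T} ∪ {A,C} = {A,C,G,T} (union, +1)
EZ@6: {G} ∩ {G} = {G} (intersection, +0)
MT@6: {G} ∪ {A} = {A,G} (union, +1)
EMTZ@6: {G} ∩ {A,G} = {G} (intersection, +0)
per-site changes: [3, 2, 2, 3, 1, 3, 1]; total = 15

15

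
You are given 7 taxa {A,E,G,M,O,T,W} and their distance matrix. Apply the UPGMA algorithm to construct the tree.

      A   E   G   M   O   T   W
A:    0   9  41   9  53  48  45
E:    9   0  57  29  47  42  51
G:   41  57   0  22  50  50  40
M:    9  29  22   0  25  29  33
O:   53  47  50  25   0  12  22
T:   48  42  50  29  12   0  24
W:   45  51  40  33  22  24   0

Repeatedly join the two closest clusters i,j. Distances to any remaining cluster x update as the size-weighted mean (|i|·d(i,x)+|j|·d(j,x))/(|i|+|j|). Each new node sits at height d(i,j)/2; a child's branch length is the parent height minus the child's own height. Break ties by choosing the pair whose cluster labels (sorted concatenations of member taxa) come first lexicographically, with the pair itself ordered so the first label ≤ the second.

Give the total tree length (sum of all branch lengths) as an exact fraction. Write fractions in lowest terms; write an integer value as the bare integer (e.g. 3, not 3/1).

1. join A+E (d=9) ⇒ AE; edges |A|=9/2, |E|=9/2
  updated: d(AE,G)=49, d(AE,M)=19, d(AE,O)=50, d(AE,T)=45, d(AE,W)=48
2. join O+T (d=12) ⇒ OT; edges |O|=6, |T|=6
  updated: d(AE,OT)=95/2, d(G,OT)=50, d(M,OT)=27, d(OT,W)=23
3. join AE+M (d=19) ⇒ AEM; edges |AE|=5, |M|=19/2
  updated: d(AEM,G)=40, d(AEM,OT)=122/3, d(AEM,W)=43
4. join OT+W (d=23) ⇒ OTW; edges |OT|=11/2, |W|=23/2
  updated: d(AEM,OTW)=373/9, d(G,OTW)=140/3
5. join AEM+G (d=40) ⇒ AEGM; edges |AEM|=21/2, |G|=20
  updated: d(AEGM,OTW)=171/4
6. join AEGM+OTW (d=171/4) ⇒ AEGMOTW; edges |AEGM|=11/8, |OTW|=79/8
final tree: ((((A:9/2,E:9/2):5,M:19/2):21/2,G:20):11/8,((O:6,T:6):11/2,W:23/2):79/8)
total length: 377/4

377/4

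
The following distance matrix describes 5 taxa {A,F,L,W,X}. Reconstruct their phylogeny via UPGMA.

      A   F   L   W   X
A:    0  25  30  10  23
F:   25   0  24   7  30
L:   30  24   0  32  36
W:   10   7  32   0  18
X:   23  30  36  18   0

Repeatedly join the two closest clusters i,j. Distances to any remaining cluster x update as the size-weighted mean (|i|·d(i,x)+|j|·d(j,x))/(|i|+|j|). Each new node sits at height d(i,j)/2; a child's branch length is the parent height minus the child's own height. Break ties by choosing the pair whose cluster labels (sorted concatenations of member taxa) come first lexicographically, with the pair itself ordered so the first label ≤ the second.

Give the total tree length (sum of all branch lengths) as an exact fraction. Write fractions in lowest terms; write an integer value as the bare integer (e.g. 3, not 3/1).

1. join F+W (d=7) ⇒ FW; edges |F|=7/2, |W|=7/2
  updated: d(A,FW)=35/2, d(FW,L)=28, d(FW,X)=24
2. join A+FW (d=35/2) ⇒ AFW; edges |A|=35/4, |FW|=21/4
  updated: d(AFW,L)=86/3, d(AFW,X)=71/3
3. join AFW+X (d=71/3) ⇒ AFWX; edges |AFW|=37/12, |X|=71/6
  updated: d(AFWX,L)=61/2
4. join AFWX+L (d=61/2) ⇒ AFLWX; edges |AFWX|=41/12, |L|=61/4
final tree: (((A:35/4,(F:7/2,W:7/2):21/4):37/12,X:71/6):41/12,L:61/4)
total length: 655/12

655/12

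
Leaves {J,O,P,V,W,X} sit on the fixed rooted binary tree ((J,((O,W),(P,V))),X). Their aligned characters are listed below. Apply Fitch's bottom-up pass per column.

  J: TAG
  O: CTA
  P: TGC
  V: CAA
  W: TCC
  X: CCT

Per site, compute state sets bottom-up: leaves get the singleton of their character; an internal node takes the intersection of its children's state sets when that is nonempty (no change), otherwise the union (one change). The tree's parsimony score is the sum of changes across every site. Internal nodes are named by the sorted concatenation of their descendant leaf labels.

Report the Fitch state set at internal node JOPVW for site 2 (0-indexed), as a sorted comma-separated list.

A,C,G

OW@0: {C} ∪ {T} = {C,T} (union, +1)
PV@0: {T} ∪ {C} = {C,T} (union, +1)
OPVW@0: {C,T} ∩ {C,T} = {C,T} (intersection, +0)
JOPVW@0: {T} ∩ {C,T} = {T} (intersection, +0)
JOPVWX@0: {T} ∪ {C} = {C,T} (union, +1)
OW@1: {T} ∪ {C} = {C,T} (union, +1)
PV@1: {G} ∪ {A} = {A,G} (union, +1)
OPVW@1: {C,T} ∪ {A,G} = {A,C,G,T} (union, +1)
JOPVW@1: {A} ∩ {A,C,G,T} = {A} (intersection, +0)
JOPVWX@1: {A} ∪ {C} = {A,C} (union, +1)
OW@2: {A} ∪ {C} = {A,C} (union, +1)
PV@2: {C} ∪ {A} = {A,C} (union, +1)
OPVW@2: {A,C} ∩ {A,C} = {A,C} (intersection, +0)
JOPVW@2: {G} ∪ {A,C} = {A,C,G} (union, +1)
JOPVWX@2: {A,C,G} ∪ {T} = {A,C,G,T} (union, +1)
per-site changes: [3, 4, 4]; total = 11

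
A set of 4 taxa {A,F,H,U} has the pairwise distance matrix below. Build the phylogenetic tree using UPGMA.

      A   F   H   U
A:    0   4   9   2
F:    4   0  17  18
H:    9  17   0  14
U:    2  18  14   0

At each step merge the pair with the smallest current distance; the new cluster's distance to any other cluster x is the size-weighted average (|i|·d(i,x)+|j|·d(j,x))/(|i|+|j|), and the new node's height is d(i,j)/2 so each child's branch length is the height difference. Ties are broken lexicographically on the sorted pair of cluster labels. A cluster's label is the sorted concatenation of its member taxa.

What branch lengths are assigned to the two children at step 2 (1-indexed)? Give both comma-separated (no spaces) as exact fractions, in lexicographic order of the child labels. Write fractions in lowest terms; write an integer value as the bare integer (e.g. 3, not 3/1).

9/2,11/2

iteration 1: select A,U (d=2); attach at lengths (1, 1); label the merged cluster AU
  updated: d(AU,F)=11, d(AU,H)=23/2
iteration 2: select AU,F (d=11); attach at lengths (9/2, 11/2); label the merged cluster AFU
  updated: d(AFU,H)=40/3
iteration 3: select AFU,H (d=40/3); attach at lengths (7/6, 20/3); label the merged cluster AFHU
final tree: (((A:1,U:1):9/2,F:11/2):7/6,H:20/3)
total length: 119/6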